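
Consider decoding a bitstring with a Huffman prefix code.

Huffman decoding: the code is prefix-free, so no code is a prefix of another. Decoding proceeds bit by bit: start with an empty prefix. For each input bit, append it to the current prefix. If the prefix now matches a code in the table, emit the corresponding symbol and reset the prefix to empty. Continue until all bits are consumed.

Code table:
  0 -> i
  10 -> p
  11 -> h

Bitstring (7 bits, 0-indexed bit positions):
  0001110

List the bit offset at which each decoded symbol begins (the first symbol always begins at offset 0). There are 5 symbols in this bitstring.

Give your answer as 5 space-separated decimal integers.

Answer: 0 1 2 3 5

Derivation:
Bit 0: prefix='0' -> emit 'i', reset
Bit 1: prefix='0' -> emit 'i', reset
Bit 2: prefix='0' -> emit 'i', reset
Bit 3: prefix='1' (no match yet)
Bit 4: prefix='11' -> emit 'h', reset
Bit 5: prefix='1' (no match yet)
Bit 6: prefix='10' -> emit 'p', reset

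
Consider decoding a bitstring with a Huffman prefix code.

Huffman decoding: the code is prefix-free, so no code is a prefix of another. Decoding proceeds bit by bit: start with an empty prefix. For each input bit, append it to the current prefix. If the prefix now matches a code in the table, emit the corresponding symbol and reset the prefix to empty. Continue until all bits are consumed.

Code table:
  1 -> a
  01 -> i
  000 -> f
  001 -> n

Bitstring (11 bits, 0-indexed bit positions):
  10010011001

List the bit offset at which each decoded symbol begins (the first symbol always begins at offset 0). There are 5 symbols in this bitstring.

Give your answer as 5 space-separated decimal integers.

Bit 0: prefix='1' -> emit 'a', reset
Bit 1: prefix='0' (no match yet)
Bit 2: prefix='00' (no match yet)
Bit 3: prefix='001' -> emit 'n', reset
Bit 4: prefix='0' (no match yet)
Bit 5: prefix='00' (no match yet)
Bit 6: prefix='001' -> emit 'n', reset
Bit 7: prefix='1' -> emit 'a', reset
Bit 8: prefix='0' (no match yet)
Bit 9: prefix='00' (no match yet)
Bit 10: prefix='001' -> emit 'n', reset

Answer: 0 1 4 7 8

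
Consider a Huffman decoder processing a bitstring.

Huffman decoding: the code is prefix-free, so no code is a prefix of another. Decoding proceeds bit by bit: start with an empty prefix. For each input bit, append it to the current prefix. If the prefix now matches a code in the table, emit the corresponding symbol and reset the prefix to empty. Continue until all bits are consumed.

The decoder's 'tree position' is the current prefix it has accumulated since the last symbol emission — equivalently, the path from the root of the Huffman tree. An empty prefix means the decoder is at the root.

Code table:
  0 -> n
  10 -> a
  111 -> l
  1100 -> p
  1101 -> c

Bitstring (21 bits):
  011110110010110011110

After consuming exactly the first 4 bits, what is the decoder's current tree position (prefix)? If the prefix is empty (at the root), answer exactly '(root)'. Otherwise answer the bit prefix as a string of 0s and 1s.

Bit 0: prefix='0' -> emit 'n', reset
Bit 1: prefix='1' (no match yet)
Bit 2: prefix='11' (no match yet)
Bit 3: prefix='111' -> emit 'l', reset

Answer: (root)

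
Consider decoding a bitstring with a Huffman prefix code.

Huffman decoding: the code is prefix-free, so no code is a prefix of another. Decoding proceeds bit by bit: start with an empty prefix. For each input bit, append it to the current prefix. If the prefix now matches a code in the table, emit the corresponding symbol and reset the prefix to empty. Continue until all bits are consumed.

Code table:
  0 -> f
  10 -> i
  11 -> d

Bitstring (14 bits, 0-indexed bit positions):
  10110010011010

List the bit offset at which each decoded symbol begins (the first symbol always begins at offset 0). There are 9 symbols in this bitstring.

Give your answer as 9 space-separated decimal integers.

Bit 0: prefix='1' (no match yet)
Bit 1: prefix='10' -> emit 'i', reset
Bit 2: prefix='1' (no match yet)
Bit 3: prefix='11' -> emit 'd', reset
Bit 4: prefix='0' -> emit 'f', reset
Bit 5: prefix='0' -> emit 'f', reset
Bit 6: prefix='1' (no match yet)
Bit 7: prefix='10' -> emit 'i', reset
Bit 8: prefix='0' -> emit 'f', reset
Bit 9: prefix='1' (no match yet)
Bit 10: prefix='11' -> emit 'd', reset
Bit 11: prefix='0' -> emit 'f', reset
Bit 12: prefix='1' (no match yet)
Bit 13: prefix='10' -> emit 'i', reset

Answer: 0 2 4 5 6 8 9 11 12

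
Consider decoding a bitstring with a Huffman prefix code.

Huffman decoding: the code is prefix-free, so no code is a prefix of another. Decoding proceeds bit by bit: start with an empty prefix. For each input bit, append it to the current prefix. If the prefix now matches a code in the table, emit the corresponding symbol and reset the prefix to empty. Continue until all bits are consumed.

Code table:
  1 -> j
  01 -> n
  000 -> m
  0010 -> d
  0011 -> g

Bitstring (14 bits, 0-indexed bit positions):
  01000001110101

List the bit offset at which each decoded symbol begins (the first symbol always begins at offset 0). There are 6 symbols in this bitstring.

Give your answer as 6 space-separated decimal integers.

Bit 0: prefix='0' (no match yet)
Bit 1: prefix='01' -> emit 'n', reset
Bit 2: prefix='0' (no match yet)
Bit 3: prefix='00' (no match yet)
Bit 4: prefix='000' -> emit 'm', reset
Bit 5: prefix='0' (no match yet)
Bit 6: prefix='00' (no match yet)
Bit 7: prefix='001' (no match yet)
Bit 8: prefix='0011' -> emit 'g', reset
Bit 9: prefix='1' -> emit 'j', reset
Bit 10: prefix='0' (no match yet)
Bit 11: prefix='01' -> emit 'n', reset
Bit 12: prefix='0' (no match yet)
Bit 13: prefix='01' -> emit 'n', reset

Answer: 0 2 5 9 10 12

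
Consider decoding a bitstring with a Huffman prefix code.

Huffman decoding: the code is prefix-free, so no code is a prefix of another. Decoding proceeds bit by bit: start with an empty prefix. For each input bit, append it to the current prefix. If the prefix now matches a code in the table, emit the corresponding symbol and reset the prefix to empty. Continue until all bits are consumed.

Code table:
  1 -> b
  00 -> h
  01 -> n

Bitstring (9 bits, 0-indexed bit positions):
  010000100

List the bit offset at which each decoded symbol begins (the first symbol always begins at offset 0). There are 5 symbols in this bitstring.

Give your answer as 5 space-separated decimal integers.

Answer: 0 2 4 6 7

Derivation:
Bit 0: prefix='0' (no match yet)
Bit 1: prefix='01' -> emit 'n', reset
Bit 2: prefix='0' (no match yet)
Bit 3: prefix='00' -> emit 'h', reset
Bit 4: prefix='0' (no match yet)
Bit 5: prefix='00' -> emit 'h', reset
Bit 6: prefix='1' -> emit 'b', reset
Bit 7: prefix='0' (no match yet)
Bit 8: prefix='00' -> emit 'h', reset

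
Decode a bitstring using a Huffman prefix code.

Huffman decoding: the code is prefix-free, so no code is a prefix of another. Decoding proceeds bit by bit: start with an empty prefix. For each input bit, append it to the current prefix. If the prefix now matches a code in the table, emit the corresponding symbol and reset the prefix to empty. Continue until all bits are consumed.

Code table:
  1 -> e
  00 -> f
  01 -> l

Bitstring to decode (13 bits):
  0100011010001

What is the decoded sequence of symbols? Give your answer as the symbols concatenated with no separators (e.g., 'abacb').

Answer: lflelfl

Derivation:
Bit 0: prefix='0' (no match yet)
Bit 1: prefix='01' -> emit 'l', reset
Bit 2: prefix='0' (no match yet)
Bit 3: prefix='00' -> emit 'f', reset
Bit 4: prefix='0' (no match yet)
Bit 5: prefix='01' -> emit 'l', reset
Bit 6: prefix='1' -> emit 'e', reset
Bit 7: prefix='0' (no match yet)
Bit 8: prefix='01' -> emit 'l', reset
Bit 9: prefix='0' (no match yet)
Bit 10: prefix='00' -> emit 'f', reset
Bit 11: prefix='0' (no match yet)
Bit 12: prefix='01' -> emit 'l', reset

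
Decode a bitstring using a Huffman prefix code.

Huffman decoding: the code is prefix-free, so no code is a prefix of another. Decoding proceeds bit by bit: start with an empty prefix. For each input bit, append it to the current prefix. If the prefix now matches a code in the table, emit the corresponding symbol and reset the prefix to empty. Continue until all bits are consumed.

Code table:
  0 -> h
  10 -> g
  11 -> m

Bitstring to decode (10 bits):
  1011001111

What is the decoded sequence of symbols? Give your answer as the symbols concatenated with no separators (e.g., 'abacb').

Answer: gmhhmm

Derivation:
Bit 0: prefix='1' (no match yet)
Bit 1: prefix='10' -> emit 'g', reset
Bit 2: prefix='1' (no match yet)
Bit 3: prefix='11' -> emit 'm', reset
Bit 4: prefix='0' -> emit 'h', reset
Bit 5: prefix='0' -> emit 'h', reset
Bit 6: prefix='1' (no match yet)
Bit 7: prefix='11' -> emit 'm', reset
Bit 8: prefix='1' (no match yet)
Bit 9: prefix='11' -> emit 'm', reset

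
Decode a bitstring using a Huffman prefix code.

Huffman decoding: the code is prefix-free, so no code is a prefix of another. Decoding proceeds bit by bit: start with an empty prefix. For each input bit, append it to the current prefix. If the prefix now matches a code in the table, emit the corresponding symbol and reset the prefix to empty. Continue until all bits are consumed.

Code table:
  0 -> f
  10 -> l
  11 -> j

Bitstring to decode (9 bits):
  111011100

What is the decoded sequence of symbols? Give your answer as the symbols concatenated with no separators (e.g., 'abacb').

Bit 0: prefix='1' (no match yet)
Bit 1: prefix='11' -> emit 'j', reset
Bit 2: prefix='1' (no match yet)
Bit 3: prefix='10' -> emit 'l', reset
Bit 4: prefix='1' (no match yet)
Bit 5: prefix='11' -> emit 'j', reset
Bit 6: prefix='1' (no match yet)
Bit 7: prefix='10' -> emit 'l', reset
Bit 8: prefix='0' -> emit 'f', reset

Answer: jljlf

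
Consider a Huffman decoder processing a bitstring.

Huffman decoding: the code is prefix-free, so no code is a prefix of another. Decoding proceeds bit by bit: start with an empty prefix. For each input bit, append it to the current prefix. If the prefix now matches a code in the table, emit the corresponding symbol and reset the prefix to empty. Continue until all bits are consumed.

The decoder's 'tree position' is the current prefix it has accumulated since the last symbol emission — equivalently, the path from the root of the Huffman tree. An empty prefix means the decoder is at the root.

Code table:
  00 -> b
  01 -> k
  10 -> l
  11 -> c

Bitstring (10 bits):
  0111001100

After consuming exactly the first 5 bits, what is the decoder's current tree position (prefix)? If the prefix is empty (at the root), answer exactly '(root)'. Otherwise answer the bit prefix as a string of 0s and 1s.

Bit 0: prefix='0' (no match yet)
Bit 1: prefix='01' -> emit 'k', reset
Bit 2: prefix='1' (no match yet)
Bit 3: prefix='11' -> emit 'c', reset
Bit 4: prefix='0' (no match yet)

Answer: 0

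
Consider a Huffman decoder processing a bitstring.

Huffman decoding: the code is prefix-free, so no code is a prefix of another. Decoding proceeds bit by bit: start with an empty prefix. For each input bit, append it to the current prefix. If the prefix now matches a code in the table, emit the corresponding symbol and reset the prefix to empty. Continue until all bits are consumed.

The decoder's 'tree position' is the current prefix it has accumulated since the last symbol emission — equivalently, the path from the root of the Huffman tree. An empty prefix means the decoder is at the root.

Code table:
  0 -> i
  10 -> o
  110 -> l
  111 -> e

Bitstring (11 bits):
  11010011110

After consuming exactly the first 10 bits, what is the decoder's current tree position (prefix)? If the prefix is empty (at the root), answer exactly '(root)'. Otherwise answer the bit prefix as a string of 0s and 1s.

Bit 0: prefix='1' (no match yet)
Bit 1: prefix='11' (no match yet)
Bit 2: prefix='110' -> emit 'l', reset
Bit 3: prefix='1' (no match yet)
Bit 4: prefix='10' -> emit 'o', reset
Bit 5: prefix='0' -> emit 'i', reset
Bit 6: prefix='1' (no match yet)
Bit 7: prefix='11' (no match yet)
Bit 8: prefix='111' -> emit 'e', reset
Bit 9: prefix='1' (no match yet)

Answer: 1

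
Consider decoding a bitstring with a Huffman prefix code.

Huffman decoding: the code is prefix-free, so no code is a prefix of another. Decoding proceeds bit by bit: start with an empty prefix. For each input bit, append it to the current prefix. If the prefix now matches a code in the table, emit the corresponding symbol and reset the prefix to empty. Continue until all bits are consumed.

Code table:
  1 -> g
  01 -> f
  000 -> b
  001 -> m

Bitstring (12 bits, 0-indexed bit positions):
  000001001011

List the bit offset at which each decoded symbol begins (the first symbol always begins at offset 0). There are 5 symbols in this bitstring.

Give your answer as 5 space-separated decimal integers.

Bit 0: prefix='0' (no match yet)
Bit 1: prefix='00' (no match yet)
Bit 2: prefix='000' -> emit 'b', reset
Bit 3: prefix='0' (no match yet)
Bit 4: prefix='00' (no match yet)
Bit 5: prefix='001' -> emit 'm', reset
Bit 6: prefix='0' (no match yet)
Bit 7: prefix='00' (no match yet)
Bit 8: prefix='001' -> emit 'm', reset
Bit 9: prefix='0' (no match yet)
Bit 10: prefix='01' -> emit 'f', reset
Bit 11: prefix='1' -> emit 'g', reset

Answer: 0 3 6 9 11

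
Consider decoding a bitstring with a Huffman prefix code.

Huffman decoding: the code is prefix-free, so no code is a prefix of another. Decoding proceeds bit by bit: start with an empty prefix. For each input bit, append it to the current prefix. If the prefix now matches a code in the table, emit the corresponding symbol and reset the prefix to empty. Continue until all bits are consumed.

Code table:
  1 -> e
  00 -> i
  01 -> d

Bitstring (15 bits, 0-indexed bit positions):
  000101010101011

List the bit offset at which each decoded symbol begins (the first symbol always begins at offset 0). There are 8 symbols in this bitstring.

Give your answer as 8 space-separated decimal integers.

Answer: 0 2 4 6 8 10 12 14

Derivation:
Bit 0: prefix='0' (no match yet)
Bit 1: prefix='00' -> emit 'i', reset
Bit 2: prefix='0' (no match yet)
Bit 3: prefix='01' -> emit 'd', reset
Bit 4: prefix='0' (no match yet)
Bit 5: prefix='01' -> emit 'd', reset
Bit 6: prefix='0' (no match yet)
Bit 7: prefix='01' -> emit 'd', reset
Bit 8: prefix='0' (no match yet)
Bit 9: prefix='01' -> emit 'd', reset
Bit 10: prefix='0' (no match yet)
Bit 11: prefix='01' -> emit 'd', reset
Bit 12: prefix='0' (no match yet)
Bit 13: prefix='01' -> emit 'd', reset
Bit 14: prefix='1' -> emit 'e', reset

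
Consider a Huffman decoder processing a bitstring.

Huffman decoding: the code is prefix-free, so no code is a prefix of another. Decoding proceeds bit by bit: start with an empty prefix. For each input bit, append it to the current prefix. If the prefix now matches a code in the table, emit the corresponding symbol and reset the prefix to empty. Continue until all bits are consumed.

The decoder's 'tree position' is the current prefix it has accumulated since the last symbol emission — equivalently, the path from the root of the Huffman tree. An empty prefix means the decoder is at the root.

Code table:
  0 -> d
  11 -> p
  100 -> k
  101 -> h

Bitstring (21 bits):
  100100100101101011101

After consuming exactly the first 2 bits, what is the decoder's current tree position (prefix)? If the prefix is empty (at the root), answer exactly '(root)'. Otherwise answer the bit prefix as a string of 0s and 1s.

Bit 0: prefix='1' (no match yet)
Bit 1: prefix='10' (no match yet)

Answer: 10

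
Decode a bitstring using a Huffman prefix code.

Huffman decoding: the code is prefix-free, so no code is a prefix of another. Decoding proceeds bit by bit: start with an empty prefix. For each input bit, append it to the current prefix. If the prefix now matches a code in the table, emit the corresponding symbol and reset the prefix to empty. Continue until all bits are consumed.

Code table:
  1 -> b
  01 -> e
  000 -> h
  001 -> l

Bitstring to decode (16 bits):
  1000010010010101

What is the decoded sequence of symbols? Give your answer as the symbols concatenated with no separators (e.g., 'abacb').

Answer: bhellee

Derivation:
Bit 0: prefix='1' -> emit 'b', reset
Bit 1: prefix='0' (no match yet)
Bit 2: prefix='00' (no match yet)
Bit 3: prefix='000' -> emit 'h', reset
Bit 4: prefix='0' (no match yet)
Bit 5: prefix='01' -> emit 'e', reset
Bit 6: prefix='0' (no match yet)
Bit 7: prefix='00' (no match yet)
Bit 8: prefix='001' -> emit 'l', reset
Bit 9: prefix='0' (no match yet)
Bit 10: prefix='00' (no match yet)
Bit 11: prefix='001' -> emit 'l', reset
Bit 12: prefix='0' (no match yet)
Bit 13: prefix='01' -> emit 'e', reset
Bit 14: prefix='0' (no match yet)
Bit 15: prefix='01' -> emit 'e', reset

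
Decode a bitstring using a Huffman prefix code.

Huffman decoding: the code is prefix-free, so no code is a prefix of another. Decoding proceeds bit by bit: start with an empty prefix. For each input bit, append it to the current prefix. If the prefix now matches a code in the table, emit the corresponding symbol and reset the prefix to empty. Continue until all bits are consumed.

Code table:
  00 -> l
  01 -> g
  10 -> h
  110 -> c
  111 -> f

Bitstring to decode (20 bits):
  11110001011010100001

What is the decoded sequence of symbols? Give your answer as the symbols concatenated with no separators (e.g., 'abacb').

Bit 0: prefix='1' (no match yet)
Bit 1: prefix='11' (no match yet)
Bit 2: prefix='111' -> emit 'f', reset
Bit 3: prefix='1' (no match yet)
Bit 4: prefix='10' -> emit 'h', reset
Bit 5: prefix='0' (no match yet)
Bit 6: prefix='00' -> emit 'l', reset
Bit 7: prefix='1' (no match yet)
Bit 8: prefix='10' -> emit 'h', reset
Bit 9: prefix='1' (no match yet)
Bit 10: prefix='11' (no match yet)
Bit 11: prefix='110' -> emit 'c', reset
Bit 12: prefix='1' (no match yet)
Bit 13: prefix='10' -> emit 'h', reset
Bit 14: prefix='1' (no match yet)
Bit 15: prefix='10' -> emit 'h', reset
Bit 16: prefix='0' (no match yet)
Bit 17: prefix='00' -> emit 'l', reset
Bit 18: prefix='0' (no match yet)
Bit 19: prefix='01' -> emit 'g', reset

Answer: fhlhchhlg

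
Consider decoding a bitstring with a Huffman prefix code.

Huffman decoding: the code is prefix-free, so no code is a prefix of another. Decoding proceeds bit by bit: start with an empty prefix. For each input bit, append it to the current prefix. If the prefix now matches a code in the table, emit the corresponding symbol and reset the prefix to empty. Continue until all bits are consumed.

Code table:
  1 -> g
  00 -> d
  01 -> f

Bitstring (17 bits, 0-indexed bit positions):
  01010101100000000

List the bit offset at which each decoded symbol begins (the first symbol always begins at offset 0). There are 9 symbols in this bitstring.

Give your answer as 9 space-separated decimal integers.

Bit 0: prefix='0' (no match yet)
Bit 1: prefix='01' -> emit 'f', reset
Bit 2: prefix='0' (no match yet)
Bit 3: prefix='01' -> emit 'f', reset
Bit 4: prefix='0' (no match yet)
Bit 5: prefix='01' -> emit 'f', reset
Bit 6: prefix='0' (no match yet)
Bit 7: prefix='01' -> emit 'f', reset
Bit 8: prefix='1' -> emit 'g', reset
Bit 9: prefix='0' (no match yet)
Bit 10: prefix='00' -> emit 'd', reset
Bit 11: prefix='0' (no match yet)
Bit 12: prefix='00' -> emit 'd', reset
Bit 13: prefix='0' (no match yet)
Bit 14: prefix='00' -> emit 'd', reset
Bit 15: prefix='0' (no match yet)
Bit 16: prefix='00' -> emit 'd', reset

Answer: 0 2 4 6 8 9 11 13 15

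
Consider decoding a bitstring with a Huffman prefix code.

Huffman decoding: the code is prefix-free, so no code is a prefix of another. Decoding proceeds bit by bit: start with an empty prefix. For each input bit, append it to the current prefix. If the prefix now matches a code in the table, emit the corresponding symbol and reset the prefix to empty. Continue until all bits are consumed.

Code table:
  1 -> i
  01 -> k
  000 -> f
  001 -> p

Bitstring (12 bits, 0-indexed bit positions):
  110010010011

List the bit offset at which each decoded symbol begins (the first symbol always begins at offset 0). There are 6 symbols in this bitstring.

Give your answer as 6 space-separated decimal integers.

Answer: 0 1 2 5 8 11

Derivation:
Bit 0: prefix='1' -> emit 'i', reset
Bit 1: prefix='1' -> emit 'i', reset
Bit 2: prefix='0' (no match yet)
Bit 3: prefix='00' (no match yet)
Bit 4: prefix='001' -> emit 'p', reset
Bit 5: prefix='0' (no match yet)
Bit 6: prefix='00' (no match yet)
Bit 7: prefix='001' -> emit 'p', reset
Bit 8: prefix='0' (no match yet)
Bit 9: prefix='00' (no match yet)
Bit 10: prefix='001' -> emit 'p', reset
Bit 11: prefix='1' -> emit 'i', reset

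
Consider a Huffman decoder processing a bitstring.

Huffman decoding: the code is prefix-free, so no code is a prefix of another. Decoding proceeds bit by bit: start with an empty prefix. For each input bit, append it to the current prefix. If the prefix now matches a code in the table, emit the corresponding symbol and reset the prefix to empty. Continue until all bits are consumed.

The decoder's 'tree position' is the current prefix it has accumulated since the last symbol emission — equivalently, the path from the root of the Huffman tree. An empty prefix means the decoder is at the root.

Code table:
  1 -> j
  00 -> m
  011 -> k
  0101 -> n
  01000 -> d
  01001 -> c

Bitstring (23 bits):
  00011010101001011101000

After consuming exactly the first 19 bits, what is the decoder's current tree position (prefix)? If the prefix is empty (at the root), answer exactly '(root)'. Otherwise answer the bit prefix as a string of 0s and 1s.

Bit 0: prefix='0' (no match yet)
Bit 1: prefix='00' -> emit 'm', reset
Bit 2: prefix='0' (no match yet)
Bit 3: prefix='01' (no match yet)
Bit 4: prefix='011' -> emit 'k', reset
Bit 5: prefix='0' (no match yet)
Bit 6: prefix='01' (no match yet)
Bit 7: prefix='010' (no match yet)
Bit 8: prefix='0101' -> emit 'n', reset
Bit 9: prefix='0' (no match yet)
Bit 10: prefix='01' (no match yet)
Bit 11: prefix='010' (no match yet)
Bit 12: prefix='0100' (no match yet)
Bit 13: prefix='01001' -> emit 'c', reset
Bit 14: prefix='0' (no match yet)
Bit 15: prefix='01' (no match yet)
Bit 16: prefix='011' -> emit 'k', reset
Bit 17: prefix='1' -> emit 'j', reset
Bit 18: prefix='0' (no match yet)

Answer: 0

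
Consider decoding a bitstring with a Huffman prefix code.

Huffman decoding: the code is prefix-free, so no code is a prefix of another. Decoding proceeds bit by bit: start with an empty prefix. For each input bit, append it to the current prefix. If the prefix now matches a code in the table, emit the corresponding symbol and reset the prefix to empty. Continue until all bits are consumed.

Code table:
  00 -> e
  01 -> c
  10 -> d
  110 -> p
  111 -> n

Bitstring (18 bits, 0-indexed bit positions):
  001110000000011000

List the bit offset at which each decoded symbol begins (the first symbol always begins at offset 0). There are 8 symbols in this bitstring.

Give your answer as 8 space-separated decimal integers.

Bit 0: prefix='0' (no match yet)
Bit 1: prefix='00' -> emit 'e', reset
Bit 2: prefix='1' (no match yet)
Bit 3: prefix='11' (no match yet)
Bit 4: prefix='111' -> emit 'n', reset
Bit 5: prefix='0' (no match yet)
Bit 6: prefix='00' -> emit 'e', reset
Bit 7: prefix='0' (no match yet)
Bit 8: prefix='00' -> emit 'e', reset
Bit 9: prefix='0' (no match yet)
Bit 10: prefix='00' -> emit 'e', reset
Bit 11: prefix='0' (no match yet)
Bit 12: prefix='00' -> emit 'e', reset
Bit 13: prefix='1' (no match yet)
Bit 14: prefix='11' (no match yet)
Bit 15: prefix='110' -> emit 'p', reset
Bit 16: prefix='0' (no match yet)
Bit 17: prefix='00' -> emit 'e', reset

Answer: 0 2 5 7 9 11 13 16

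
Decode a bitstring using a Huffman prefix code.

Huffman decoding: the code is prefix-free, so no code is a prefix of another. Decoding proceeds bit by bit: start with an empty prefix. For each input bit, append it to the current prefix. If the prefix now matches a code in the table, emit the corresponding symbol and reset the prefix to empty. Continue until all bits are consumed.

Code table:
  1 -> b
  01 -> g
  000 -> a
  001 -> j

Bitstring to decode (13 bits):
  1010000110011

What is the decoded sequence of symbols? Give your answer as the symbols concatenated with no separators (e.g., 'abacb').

Answer: bgagbjb

Derivation:
Bit 0: prefix='1' -> emit 'b', reset
Bit 1: prefix='0' (no match yet)
Bit 2: prefix='01' -> emit 'g', reset
Bit 3: prefix='0' (no match yet)
Bit 4: prefix='00' (no match yet)
Bit 5: prefix='000' -> emit 'a', reset
Bit 6: prefix='0' (no match yet)
Bit 7: prefix='01' -> emit 'g', reset
Bit 8: prefix='1' -> emit 'b', reset
Bit 9: prefix='0' (no match yet)
Bit 10: prefix='00' (no match yet)
Bit 11: prefix='001' -> emit 'j', reset
Bit 12: prefix='1' -> emit 'b', reset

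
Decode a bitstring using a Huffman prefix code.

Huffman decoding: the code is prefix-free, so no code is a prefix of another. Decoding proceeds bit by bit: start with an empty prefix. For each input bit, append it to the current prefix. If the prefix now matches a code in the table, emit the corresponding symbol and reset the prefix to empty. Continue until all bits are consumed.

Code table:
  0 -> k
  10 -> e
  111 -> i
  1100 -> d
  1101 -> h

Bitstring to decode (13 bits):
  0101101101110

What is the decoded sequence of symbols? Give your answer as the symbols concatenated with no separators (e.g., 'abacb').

Answer: keheik

Derivation:
Bit 0: prefix='0' -> emit 'k', reset
Bit 1: prefix='1' (no match yet)
Bit 2: prefix='10' -> emit 'e', reset
Bit 3: prefix='1' (no match yet)
Bit 4: prefix='11' (no match yet)
Bit 5: prefix='110' (no match yet)
Bit 6: prefix='1101' -> emit 'h', reset
Bit 7: prefix='1' (no match yet)
Bit 8: prefix='10' -> emit 'e', reset
Bit 9: prefix='1' (no match yet)
Bit 10: prefix='11' (no match yet)
Bit 11: prefix='111' -> emit 'i', reset
Bit 12: prefix='0' -> emit 'k', reset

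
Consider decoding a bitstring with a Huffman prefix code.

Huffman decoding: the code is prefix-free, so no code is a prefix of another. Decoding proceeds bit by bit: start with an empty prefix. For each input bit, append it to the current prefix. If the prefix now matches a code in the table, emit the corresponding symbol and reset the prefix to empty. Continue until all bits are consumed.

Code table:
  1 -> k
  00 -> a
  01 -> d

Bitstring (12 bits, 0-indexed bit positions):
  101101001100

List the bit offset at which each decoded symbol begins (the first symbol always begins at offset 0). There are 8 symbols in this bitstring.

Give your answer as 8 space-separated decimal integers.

Bit 0: prefix='1' -> emit 'k', reset
Bit 1: prefix='0' (no match yet)
Bit 2: prefix='01' -> emit 'd', reset
Bit 3: prefix='1' -> emit 'k', reset
Bit 4: prefix='0' (no match yet)
Bit 5: prefix='01' -> emit 'd', reset
Bit 6: prefix='0' (no match yet)
Bit 7: prefix='00' -> emit 'a', reset
Bit 8: prefix='1' -> emit 'k', reset
Bit 9: prefix='1' -> emit 'k', reset
Bit 10: prefix='0' (no match yet)
Bit 11: prefix='00' -> emit 'a', reset

Answer: 0 1 3 4 6 8 9 10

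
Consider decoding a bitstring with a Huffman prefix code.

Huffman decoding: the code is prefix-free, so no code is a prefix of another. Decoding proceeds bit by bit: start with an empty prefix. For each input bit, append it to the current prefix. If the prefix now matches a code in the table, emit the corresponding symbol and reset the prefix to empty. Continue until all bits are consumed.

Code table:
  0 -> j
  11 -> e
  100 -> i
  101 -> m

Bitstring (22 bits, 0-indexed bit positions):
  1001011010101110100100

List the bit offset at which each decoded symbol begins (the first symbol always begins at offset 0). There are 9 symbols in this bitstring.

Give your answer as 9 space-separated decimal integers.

Answer: 0 3 6 9 10 13 15 16 19

Derivation:
Bit 0: prefix='1' (no match yet)
Bit 1: prefix='10' (no match yet)
Bit 2: prefix='100' -> emit 'i', reset
Bit 3: prefix='1' (no match yet)
Bit 4: prefix='10' (no match yet)
Bit 5: prefix='101' -> emit 'm', reset
Bit 6: prefix='1' (no match yet)
Bit 7: prefix='10' (no match yet)
Bit 8: prefix='101' -> emit 'm', reset
Bit 9: prefix='0' -> emit 'j', reset
Bit 10: prefix='1' (no match yet)
Bit 11: prefix='10' (no match yet)
Bit 12: prefix='101' -> emit 'm', reset
Bit 13: prefix='1' (no match yet)
Bit 14: prefix='11' -> emit 'e', reset
Bit 15: prefix='0' -> emit 'j', reset
Bit 16: prefix='1' (no match yet)
Bit 17: prefix='10' (no match yet)
Bit 18: prefix='100' -> emit 'i', reset
Bit 19: prefix='1' (no match yet)
Bit 20: prefix='10' (no match yet)
Bit 21: prefix='100' -> emit 'i', reset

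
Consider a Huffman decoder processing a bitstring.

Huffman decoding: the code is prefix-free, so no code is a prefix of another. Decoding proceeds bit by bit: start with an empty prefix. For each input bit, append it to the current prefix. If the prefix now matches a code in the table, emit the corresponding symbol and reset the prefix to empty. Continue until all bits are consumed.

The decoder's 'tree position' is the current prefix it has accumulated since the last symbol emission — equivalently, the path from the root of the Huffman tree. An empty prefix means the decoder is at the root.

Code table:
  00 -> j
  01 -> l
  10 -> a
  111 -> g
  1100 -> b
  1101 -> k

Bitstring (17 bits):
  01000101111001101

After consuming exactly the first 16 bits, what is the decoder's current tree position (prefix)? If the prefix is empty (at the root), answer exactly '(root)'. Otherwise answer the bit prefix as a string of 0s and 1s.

Bit 0: prefix='0' (no match yet)
Bit 1: prefix='01' -> emit 'l', reset
Bit 2: prefix='0' (no match yet)
Bit 3: prefix='00' -> emit 'j', reset
Bit 4: prefix='0' (no match yet)
Bit 5: prefix='01' -> emit 'l', reset
Bit 6: prefix='0' (no match yet)
Bit 7: prefix='01' -> emit 'l', reset
Bit 8: prefix='1' (no match yet)
Bit 9: prefix='11' (no match yet)
Bit 10: prefix='111' -> emit 'g', reset
Bit 11: prefix='0' (no match yet)
Bit 12: prefix='00' -> emit 'j', reset
Bit 13: prefix='1' (no match yet)
Bit 14: prefix='11' (no match yet)
Bit 15: prefix='110' (no match yet)

Answer: 110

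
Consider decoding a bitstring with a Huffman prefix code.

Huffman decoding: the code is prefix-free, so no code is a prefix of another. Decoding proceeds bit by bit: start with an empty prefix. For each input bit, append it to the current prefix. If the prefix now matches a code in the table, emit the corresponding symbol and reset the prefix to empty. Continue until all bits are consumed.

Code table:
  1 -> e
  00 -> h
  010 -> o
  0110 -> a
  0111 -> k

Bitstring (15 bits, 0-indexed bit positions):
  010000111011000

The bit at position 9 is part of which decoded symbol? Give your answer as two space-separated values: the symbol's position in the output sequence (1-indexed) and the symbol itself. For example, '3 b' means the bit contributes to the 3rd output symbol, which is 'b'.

Bit 0: prefix='0' (no match yet)
Bit 1: prefix='01' (no match yet)
Bit 2: prefix='010' -> emit 'o', reset
Bit 3: prefix='0' (no match yet)
Bit 4: prefix='00' -> emit 'h', reset
Bit 5: prefix='0' (no match yet)
Bit 6: prefix='01' (no match yet)
Bit 7: prefix='011' (no match yet)
Bit 8: prefix='0111' -> emit 'k', reset
Bit 9: prefix='0' (no match yet)
Bit 10: prefix='01' (no match yet)
Bit 11: prefix='011' (no match yet)
Bit 12: prefix='0110' -> emit 'a', reset
Bit 13: prefix='0' (no match yet)

Answer: 4 a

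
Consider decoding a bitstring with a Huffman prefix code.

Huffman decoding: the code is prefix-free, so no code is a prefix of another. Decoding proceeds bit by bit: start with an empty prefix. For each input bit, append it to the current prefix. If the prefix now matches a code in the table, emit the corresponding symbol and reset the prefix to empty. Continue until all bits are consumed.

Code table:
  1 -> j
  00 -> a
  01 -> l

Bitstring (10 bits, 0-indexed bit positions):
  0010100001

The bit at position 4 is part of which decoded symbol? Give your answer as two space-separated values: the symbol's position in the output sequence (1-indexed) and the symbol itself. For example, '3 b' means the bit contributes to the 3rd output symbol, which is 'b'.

Bit 0: prefix='0' (no match yet)
Bit 1: prefix='00' -> emit 'a', reset
Bit 2: prefix='1' -> emit 'j', reset
Bit 3: prefix='0' (no match yet)
Bit 4: prefix='01' -> emit 'l', reset
Bit 5: prefix='0' (no match yet)
Bit 6: prefix='00' -> emit 'a', reset
Bit 7: prefix='0' (no match yet)
Bit 8: prefix='00' -> emit 'a', reset

Answer: 3 l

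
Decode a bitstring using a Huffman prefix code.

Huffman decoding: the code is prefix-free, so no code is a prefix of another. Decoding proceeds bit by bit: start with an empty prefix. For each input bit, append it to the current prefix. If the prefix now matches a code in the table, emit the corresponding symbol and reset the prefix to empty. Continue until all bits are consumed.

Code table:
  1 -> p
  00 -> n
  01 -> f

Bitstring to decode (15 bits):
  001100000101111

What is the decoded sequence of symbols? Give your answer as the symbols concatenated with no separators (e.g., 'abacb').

Bit 0: prefix='0' (no match yet)
Bit 1: prefix='00' -> emit 'n', reset
Bit 2: prefix='1' -> emit 'p', reset
Bit 3: prefix='1' -> emit 'p', reset
Bit 4: prefix='0' (no match yet)
Bit 5: prefix='00' -> emit 'n', reset
Bit 6: prefix='0' (no match yet)
Bit 7: prefix='00' -> emit 'n', reset
Bit 8: prefix='0' (no match yet)
Bit 9: prefix='01' -> emit 'f', reset
Bit 10: prefix='0' (no match yet)
Bit 11: prefix='01' -> emit 'f', reset
Bit 12: prefix='1' -> emit 'p', reset
Bit 13: prefix='1' -> emit 'p', reset
Bit 14: prefix='1' -> emit 'p', reset

Answer: nppnnffppp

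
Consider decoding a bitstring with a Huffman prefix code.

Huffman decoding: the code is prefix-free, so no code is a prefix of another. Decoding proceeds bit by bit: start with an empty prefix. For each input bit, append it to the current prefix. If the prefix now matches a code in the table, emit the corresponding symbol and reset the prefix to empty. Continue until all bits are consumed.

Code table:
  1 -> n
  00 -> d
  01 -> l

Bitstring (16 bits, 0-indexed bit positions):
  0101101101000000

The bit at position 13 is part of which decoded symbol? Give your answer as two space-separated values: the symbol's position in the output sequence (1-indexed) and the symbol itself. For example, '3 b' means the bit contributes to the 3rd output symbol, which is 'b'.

Bit 0: prefix='0' (no match yet)
Bit 1: prefix='01' -> emit 'l', reset
Bit 2: prefix='0' (no match yet)
Bit 3: prefix='01' -> emit 'l', reset
Bit 4: prefix='1' -> emit 'n', reset
Bit 5: prefix='0' (no match yet)
Bit 6: prefix='01' -> emit 'l', reset
Bit 7: prefix='1' -> emit 'n', reset
Bit 8: prefix='0' (no match yet)
Bit 9: prefix='01' -> emit 'l', reset
Bit 10: prefix='0' (no match yet)
Bit 11: prefix='00' -> emit 'd', reset
Bit 12: prefix='0' (no match yet)
Bit 13: prefix='00' -> emit 'd', reset
Bit 14: prefix='0' (no match yet)
Bit 15: prefix='00' -> emit 'd', reset

Answer: 8 d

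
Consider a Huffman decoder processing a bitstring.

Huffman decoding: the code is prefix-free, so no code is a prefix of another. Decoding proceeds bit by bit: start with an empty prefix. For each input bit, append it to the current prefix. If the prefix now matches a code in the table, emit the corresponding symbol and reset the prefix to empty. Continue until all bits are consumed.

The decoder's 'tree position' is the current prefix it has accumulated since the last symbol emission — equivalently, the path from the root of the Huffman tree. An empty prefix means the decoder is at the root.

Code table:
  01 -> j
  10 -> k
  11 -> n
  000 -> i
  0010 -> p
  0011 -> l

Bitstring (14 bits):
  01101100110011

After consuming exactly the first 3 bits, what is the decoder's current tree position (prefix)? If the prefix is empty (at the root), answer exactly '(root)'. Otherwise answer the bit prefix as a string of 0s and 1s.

Answer: 1

Derivation:
Bit 0: prefix='0' (no match yet)
Bit 1: prefix='01' -> emit 'j', reset
Bit 2: prefix='1' (no match yet)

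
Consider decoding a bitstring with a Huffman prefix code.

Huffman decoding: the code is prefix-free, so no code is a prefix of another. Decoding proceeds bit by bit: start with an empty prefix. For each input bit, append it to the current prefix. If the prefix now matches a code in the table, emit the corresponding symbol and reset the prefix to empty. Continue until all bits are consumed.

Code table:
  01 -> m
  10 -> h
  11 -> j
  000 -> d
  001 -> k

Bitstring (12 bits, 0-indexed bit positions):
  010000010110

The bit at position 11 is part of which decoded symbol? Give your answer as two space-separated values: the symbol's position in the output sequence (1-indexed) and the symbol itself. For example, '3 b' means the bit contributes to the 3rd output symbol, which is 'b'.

Bit 0: prefix='0' (no match yet)
Bit 1: prefix='01' -> emit 'm', reset
Bit 2: prefix='0' (no match yet)
Bit 3: prefix='00' (no match yet)
Bit 4: prefix='000' -> emit 'd', reset
Bit 5: prefix='0' (no match yet)
Bit 6: prefix='00' (no match yet)
Bit 7: prefix='001' -> emit 'k', reset
Bit 8: prefix='0' (no match yet)
Bit 9: prefix='01' -> emit 'm', reset
Bit 10: prefix='1' (no match yet)
Bit 11: prefix='10' -> emit 'h', reset

Answer: 5 h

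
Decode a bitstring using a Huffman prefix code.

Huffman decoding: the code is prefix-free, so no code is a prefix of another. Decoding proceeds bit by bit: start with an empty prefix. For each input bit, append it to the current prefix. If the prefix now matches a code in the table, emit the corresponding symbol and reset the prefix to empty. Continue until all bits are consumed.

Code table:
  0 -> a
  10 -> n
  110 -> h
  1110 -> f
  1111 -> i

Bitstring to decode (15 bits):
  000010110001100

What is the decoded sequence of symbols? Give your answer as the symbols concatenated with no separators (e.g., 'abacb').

Answer: aaaanhaaha

Derivation:
Bit 0: prefix='0' -> emit 'a', reset
Bit 1: prefix='0' -> emit 'a', reset
Bit 2: prefix='0' -> emit 'a', reset
Bit 3: prefix='0' -> emit 'a', reset
Bit 4: prefix='1' (no match yet)
Bit 5: prefix='10' -> emit 'n', reset
Bit 6: prefix='1' (no match yet)
Bit 7: prefix='11' (no match yet)
Bit 8: prefix='110' -> emit 'h', reset
Bit 9: prefix='0' -> emit 'a', reset
Bit 10: prefix='0' -> emit 'a', reset
Bit 11: prefix='1' (no match yet)
Bit 12: prefix='11' (no match yet)
Bit 13: prefix='110' -> emit 'h', reset
Bit 14: prefix='0' -> emit 'a', reset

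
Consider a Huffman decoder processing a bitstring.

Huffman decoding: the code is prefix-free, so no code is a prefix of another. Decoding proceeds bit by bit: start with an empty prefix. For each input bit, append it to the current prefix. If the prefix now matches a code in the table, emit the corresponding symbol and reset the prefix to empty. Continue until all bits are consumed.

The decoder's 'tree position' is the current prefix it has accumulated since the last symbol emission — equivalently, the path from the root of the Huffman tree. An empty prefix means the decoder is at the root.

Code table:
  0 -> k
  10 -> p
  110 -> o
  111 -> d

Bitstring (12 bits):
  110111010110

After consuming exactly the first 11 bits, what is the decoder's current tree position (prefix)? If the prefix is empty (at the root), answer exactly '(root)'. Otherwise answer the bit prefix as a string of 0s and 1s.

Bit 0: prefix='1' (no match yet)
Bit 1: prefix='11' (no match yet)
Bit 2: prefix='110' -> emit 'o', reset
Bit 3: prefix='1' (no match yet)
Bit 4: prefix='11' (no match yet)
Bit 5: prefix='111' -> emit 'd', reset
Bit 6: prefix='0' -> emit 'k', reset
Bit 7: prefix='1' (no match yet)
Bit 8: prefix='10' -> emit 'p', reset
Bit 9: prefix='1' (no match yet)
Bit 10: prefix='11' (no match yet)

Answer: 11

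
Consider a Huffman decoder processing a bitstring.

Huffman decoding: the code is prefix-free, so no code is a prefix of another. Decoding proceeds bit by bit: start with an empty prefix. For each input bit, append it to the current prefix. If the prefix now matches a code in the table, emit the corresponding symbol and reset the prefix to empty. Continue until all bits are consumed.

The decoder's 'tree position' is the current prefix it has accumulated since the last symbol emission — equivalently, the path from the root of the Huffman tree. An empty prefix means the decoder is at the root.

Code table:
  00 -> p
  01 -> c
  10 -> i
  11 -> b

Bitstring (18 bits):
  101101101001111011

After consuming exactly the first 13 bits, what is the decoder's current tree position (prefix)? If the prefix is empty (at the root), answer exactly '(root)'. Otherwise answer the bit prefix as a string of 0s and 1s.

Bit 0: prefix='1' (no match yet)
Bit 1: prefix='10' -> emit 'i', reset
Bit 2: prefix='1' (no match yet)
Bit 3: prefix='11' -> emit 'b', reset
Bit 4: prefix='0' (no match yet)
Bit 5: prefix='01' -> emit 'c', reset
Bit 6: prefix='1' (no match yet)
Bit 7: prefix='10' -> emit 'i', reset
Bit 8: prefix='1' (no match yet)
Bit 9: prefix='10' -> emit 'i', reset
Bit 10: prefix='0' (no match yet)
Bit 11: prefix='01' -> emit 'c', reset
Bit 12: prefix='1' (no match yet)

Answer: 1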